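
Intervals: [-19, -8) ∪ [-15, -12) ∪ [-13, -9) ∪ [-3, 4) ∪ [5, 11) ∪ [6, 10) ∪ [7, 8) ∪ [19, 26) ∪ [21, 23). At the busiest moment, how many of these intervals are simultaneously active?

Walk the sorted start/end points keeping a running depth.
The depth first hits 3 at -13.

3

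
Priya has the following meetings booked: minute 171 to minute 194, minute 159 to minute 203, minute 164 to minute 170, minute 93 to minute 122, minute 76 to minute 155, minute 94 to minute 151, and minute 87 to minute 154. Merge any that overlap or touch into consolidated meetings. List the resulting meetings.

minute 76 to minute 155, minute 159 to minute 203

Sort by start: minute 76 to minute 155, minute 87 to minute 154, minute 93 to minute 122, minute 94 to minute 151, minute 159 to minute 203, minute 164 to minute 170, minute 171 to minute 194.
minute 87 to minute 154 overlaps/touches minute 76 to minute 155 → extend to minute 76 to minute 155.
minute 93 to minute 122 overlaps/touches minute 76 to minute 155 → extend to minute 76 to minute 155.
minute 94 to minute 151 overlaps/touches minute 76 to minute 155 → extend to minute 76 to minute 155.
minute 159 to minute 203 is disjoint → start new block.
minute 164 to minute 170 overlaps/touches minute 159 to minute 203 → extend to minute 159 to minute 203.
minute 171 to minute 194 overlaps/touches minute 159 to minute 203 → extend to minute 159 to minute 203.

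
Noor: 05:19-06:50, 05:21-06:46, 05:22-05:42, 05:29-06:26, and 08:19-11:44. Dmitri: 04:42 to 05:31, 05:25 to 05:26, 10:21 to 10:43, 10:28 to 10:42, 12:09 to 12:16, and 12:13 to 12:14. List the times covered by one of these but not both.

04:42–05:19, 05:31–06:50, 08:19–10:21, 10:43–11:44, 12:09–12:16

First set merges to 05:19–06:50, 08:19–11:44.
Second set merges to 04:42–05:31, 10:21–10:43, 12:09–12:16.
A but not B: 05:31–06:50, 08:19–10:21, 10:43–11:44.
B but not A: 04:42–05:19, 12:09–12:16.
Combining gives A △ B.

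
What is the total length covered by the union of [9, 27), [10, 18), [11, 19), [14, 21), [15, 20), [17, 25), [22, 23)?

Merged: [9, 27).
Length: 18.

18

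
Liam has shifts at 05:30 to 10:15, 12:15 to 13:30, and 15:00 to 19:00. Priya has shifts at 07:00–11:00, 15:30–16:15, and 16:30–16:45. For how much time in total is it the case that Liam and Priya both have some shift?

A ∩ B = 07:00-10:15, 15:30-16:15, 16:30-16:45.
Total: 3 h 15 min + 45 min + 15 min = 4 h 15 min.

4 h 15 min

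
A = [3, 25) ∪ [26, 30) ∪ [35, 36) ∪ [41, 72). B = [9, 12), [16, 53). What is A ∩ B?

[9, 12) ∪ [16, 25) ∪ [26, 30) ∪ [35, 36) ∪ [41, 53)

[3, 25) ∩ B → [9, 12), [16, 25).
[26, 30) ∩ B → [26, 30).
[35, 36) ∩ B → [35, 36).
[41, 72) ∩ B → [41, 53).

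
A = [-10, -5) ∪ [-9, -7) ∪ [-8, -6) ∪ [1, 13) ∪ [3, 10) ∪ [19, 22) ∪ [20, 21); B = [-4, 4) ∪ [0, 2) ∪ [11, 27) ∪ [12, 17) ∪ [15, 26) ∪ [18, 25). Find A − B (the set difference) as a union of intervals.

A, merged: [-10, -5), [1, 13), [19, 22).
B, merged: [-4, 4), [11, 27).
[-10, -5): nothing removed.
[1, 13) \ B = [4, 11).
[19, 22): entirely removed.

[-10, -5) ∪ [4, 11)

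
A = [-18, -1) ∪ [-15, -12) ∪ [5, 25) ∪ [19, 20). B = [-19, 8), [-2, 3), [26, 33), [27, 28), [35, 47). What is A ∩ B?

A, merged: [-18, -1), [5, 25).
B, merged: [-19, 8), [26, 33), [35, 47).
[-18, -1) meets the second set on [-18, -1).
[5, 25) meets the second set on [5, 8).

[-18, -1) ∪ [5, 8)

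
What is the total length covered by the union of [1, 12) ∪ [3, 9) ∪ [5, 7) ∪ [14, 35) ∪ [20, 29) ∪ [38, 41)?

Merged: [1, 12), [14, 35), [38, 41).
Lengths: 11 + 21 + 3 = 35.

35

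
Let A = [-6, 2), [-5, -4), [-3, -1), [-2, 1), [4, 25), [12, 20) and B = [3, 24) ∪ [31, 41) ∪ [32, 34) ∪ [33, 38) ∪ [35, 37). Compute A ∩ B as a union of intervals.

Merge the first list: [-6, 2), [4, 25).
Merge the second list: [3, 24), [31, 41).
[-6, 2) falls entirely outside B.
[4, 25) overlaps B on [4, 24).

[4, 24)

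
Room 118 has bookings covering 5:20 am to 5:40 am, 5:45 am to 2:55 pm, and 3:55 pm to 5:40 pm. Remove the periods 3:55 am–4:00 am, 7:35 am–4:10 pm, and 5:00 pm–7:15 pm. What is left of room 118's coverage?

5:20 am–5:40 am, 5:45 am–7:35 am, 4:10 pm–5:00 pm

5:20 am–5:40 am is untouched.
5:45 am–2:55 pm with B removed leaves 5:45 am–7:35 am.
3:55 pm–5:40 pm with B removed leaves 4:10 pm–5:00 pm.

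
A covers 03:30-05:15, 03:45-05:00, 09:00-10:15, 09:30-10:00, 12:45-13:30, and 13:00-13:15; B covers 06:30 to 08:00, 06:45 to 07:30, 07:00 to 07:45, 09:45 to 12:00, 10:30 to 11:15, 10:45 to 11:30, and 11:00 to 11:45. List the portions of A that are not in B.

Merge the first list: 03:30–05:15, 09:00–10:15, 12:45–13:30.
Merge the second list: 06:30–08:00, 09:45–12:00.
03:30–05:15: no B overlap → unchanged.
09:00–10:15 minus B → 09:00–09:45.
12:45–13:30: no B overlap → unchanged.

03:30–05:15, 09:00–09:45, 12:45–13:30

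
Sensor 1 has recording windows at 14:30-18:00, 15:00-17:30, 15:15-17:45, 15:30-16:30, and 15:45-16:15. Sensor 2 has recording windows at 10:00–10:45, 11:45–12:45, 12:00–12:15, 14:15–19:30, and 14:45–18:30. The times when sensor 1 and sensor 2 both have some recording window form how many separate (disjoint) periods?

First set merges to 14:30–18:00.
Second set merges to 10:00–10:45, 11:45–12:45, 14:15–19:30.
A ∩ B = 14:30–18:00.
That is 1 disjoint piece.

1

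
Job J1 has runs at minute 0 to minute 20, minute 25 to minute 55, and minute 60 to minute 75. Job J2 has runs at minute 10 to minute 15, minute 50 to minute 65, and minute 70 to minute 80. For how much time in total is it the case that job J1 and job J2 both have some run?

A ∩ B = minute 10 to minute 15, minute 50 to minute 55, minute 60 to minute 65, minute 70 to minute 75.
Total: 5 minutes + 5 minutes + 5 minutes + 5 minutes = 20 minutes.

20 minutes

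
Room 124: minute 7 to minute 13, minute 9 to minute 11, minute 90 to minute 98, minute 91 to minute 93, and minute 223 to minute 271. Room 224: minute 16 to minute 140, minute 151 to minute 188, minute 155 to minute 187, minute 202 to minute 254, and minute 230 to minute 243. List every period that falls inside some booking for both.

minute 90 to minute 98, minute 223 to minute 254

First set merges to minute 7 to minute 13, minute 90 to minute 98, minute 223 to minute 271.
Second set merges to minute 16 to minute 140, minute 151 to minute 188, minute 202 to minute 254.
minute 7 to minute 13 meets no B interval.
minute 90 to minute 98 ∩ B → minute 90 to minute 98.
minute 223 to minute 271 ∩ B → minute 223 to minute 254.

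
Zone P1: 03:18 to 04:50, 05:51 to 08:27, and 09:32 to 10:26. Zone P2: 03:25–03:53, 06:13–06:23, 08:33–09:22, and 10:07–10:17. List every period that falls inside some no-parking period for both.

03:25–03:53, 06:13–06:23, 10:07–10:17

03:18–04:50 meets the second set on 03:25–03:53.
05:51–08:27 meets the second set on 06:13–06:23.
09:32–10:26 meets the second set on 10:07–10:17.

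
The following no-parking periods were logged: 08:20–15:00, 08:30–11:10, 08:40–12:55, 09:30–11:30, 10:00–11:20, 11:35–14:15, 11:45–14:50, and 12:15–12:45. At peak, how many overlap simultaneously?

At 10:00, 5 of the intervals are simultaneously active.
No point has more.

5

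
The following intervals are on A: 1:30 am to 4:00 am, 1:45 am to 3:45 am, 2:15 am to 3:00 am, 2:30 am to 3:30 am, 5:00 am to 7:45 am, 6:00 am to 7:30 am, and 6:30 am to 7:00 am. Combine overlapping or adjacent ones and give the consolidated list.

1:45 am–3:45 am overlaps/touches 1:30 am–4:00 am → extend to 1:30 am–4:00 am.
2:15 am–3:00 am overlaps/touches 1:30 am–4:00 am → extend to 1:30 am–4:00 am.
2:30 am–3:30 am overlaps/touches 1:30 am–4:00 am → extend to 1:30 am–4:00 am.
5:00 am–7:45 am is disjoint → start new block.
6:00 am–7:30 am overlaps/touches 5:00 am–7:45 am → extend to 5:00 am–7:45 am.
6:30 am–7:00 am overlaps/touches 5:00 am–7:45 am → extend to 5:00 am–7:45 am.

1:30 am–4:00 am, 5:00 am–7:45 am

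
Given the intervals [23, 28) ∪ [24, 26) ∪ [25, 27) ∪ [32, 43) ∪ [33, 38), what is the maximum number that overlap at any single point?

3

Walk the sorted start/end points keeping a running depth.
The depth first hits 3 at 25.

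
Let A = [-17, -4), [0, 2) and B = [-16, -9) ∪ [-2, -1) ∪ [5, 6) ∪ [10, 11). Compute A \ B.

[-17, -4) \ B = [-17, -16), [-9, -4).
[0, 2): nothing removed.

[-17, -16) ∪ [-9, -4) ∪ [0, 2)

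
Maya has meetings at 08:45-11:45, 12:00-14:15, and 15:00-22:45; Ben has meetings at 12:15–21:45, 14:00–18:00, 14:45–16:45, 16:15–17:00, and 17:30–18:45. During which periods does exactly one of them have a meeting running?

08:45–11:45, 12:00–12:15, 14:15–15:00, 21:45–22:45

B, merged: 12:15–21:45.
A \ B = 08:45–11:45, 12:00–12:15, 21:45–22:45.
B \ A = 14:15–15:00.
Union of the two gives the symmetric difference.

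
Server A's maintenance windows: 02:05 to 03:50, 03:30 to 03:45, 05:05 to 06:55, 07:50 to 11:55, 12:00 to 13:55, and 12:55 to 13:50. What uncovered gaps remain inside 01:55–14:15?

After merging, the occupied span is 02:05-03:50, 05:05-06:55, 07:50-11:55, 12:00-13:55.
Complement within 01:55-14:15: 01:55-02:05, 03:50-05:05, 06:55-07:50, 11:55-12:00, 13:55-14:15.

01:55-02:05, 03:50-05:05, 06:55-07:50, 11:55-12:00, 13:55-14:15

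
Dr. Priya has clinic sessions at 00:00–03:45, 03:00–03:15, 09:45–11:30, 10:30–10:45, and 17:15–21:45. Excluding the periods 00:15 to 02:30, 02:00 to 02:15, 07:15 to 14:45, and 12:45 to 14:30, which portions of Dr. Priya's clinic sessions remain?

00:00–00:15, 02:30–03:45, 17:15–21:45

Merge the first list: 00:00–03:45, 09:45–11:30, 17:15–21:45.
Merge the second list: 00:15–02:30, 07:15–14:45.
00:00–03:45 with B removed leaves 00:00–00:15, 02:30–03:45.
09:45–11:30 lies entirely inside B → drops out.
17:15–21:45 is untouched.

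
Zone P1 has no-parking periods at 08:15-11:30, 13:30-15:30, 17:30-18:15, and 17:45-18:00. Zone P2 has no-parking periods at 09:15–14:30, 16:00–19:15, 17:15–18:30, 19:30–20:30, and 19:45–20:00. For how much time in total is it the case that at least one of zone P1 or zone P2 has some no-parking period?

11 h 30 min

First set merges to 08:15–11:30, 13:30–15:30, 17:30–18:15.
Second set merges to 09:15–14:30, 16:00–19:15, 19:30–20:30.
A ∪ B = 08:15–15:30, 16:00–19:15, 19:30–20:30.
Total: 7 h 15 min + 3 h 15 min + 1 h = 11 h 30 min.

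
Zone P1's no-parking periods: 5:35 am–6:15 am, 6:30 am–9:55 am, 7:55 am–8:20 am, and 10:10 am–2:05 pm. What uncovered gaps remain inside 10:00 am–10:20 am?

Covered (merged): 5:35 am–6:15 am, 6:30 am–9:55 am, 10:10 am–2:05 pm.
Uncovered inside 10:00 am–10:20 am: 10:00 am–10:10 am.

10:00 am–10:10 am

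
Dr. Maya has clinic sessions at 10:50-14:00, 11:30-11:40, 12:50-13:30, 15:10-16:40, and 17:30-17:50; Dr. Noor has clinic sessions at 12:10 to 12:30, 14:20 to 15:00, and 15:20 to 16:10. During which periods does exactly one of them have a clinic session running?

10:50–12:10, 12:30–14:00, 14:20–15:00, 15:10–15:20, 16:10–16:40, 17:30–17:50

First set merges to 10:50–14:00, 15:10–16:40, 17:30–17:50.
A but not B: 10:50–12:10, 12:30–14:00, 15:10–15:20, 16:10–16:40, 17:30–17:50.
B but not A: 14:20–15:00.
Combining gives A △ B.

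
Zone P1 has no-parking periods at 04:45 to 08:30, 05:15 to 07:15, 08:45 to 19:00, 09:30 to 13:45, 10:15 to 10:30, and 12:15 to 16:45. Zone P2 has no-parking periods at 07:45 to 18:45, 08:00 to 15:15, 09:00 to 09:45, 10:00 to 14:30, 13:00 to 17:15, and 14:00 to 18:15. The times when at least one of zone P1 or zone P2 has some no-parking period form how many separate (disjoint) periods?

A, merged: 04:45–08:30, 08:45–19:00.
B, merged: 07:45–18:45.
A ∪ B = 04:45–19:00.
That is 1 disjoint piece.

1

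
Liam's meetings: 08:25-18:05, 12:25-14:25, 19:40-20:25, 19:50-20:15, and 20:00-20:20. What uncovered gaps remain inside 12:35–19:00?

18:05–19:00

After merging, the occupied span is 08:25–18:05, 19:40–20:25.
Gaps within 12:35–19:00: 18:05–19:00.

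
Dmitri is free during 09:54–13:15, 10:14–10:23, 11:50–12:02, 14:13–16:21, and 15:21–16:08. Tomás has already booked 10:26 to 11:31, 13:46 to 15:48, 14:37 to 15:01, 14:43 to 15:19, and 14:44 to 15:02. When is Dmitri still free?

09:54–10:26, 11:31–13:15, 15:48–16:21

A, merged: 09:54–13:15, 14:13–16:21.
B, merged: 10:26–11:31, 13:46–15:48.
09:54–13:15 with B removed leaves 09:54–10:26, 11:31–13:15.
14:13–16:21 with B removed leaves 15:48–16:21.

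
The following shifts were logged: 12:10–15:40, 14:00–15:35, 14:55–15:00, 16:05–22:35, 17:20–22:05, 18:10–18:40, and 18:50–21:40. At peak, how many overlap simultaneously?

At 14:55, 3 of the intervals are simultaneously active.
No point has more.

3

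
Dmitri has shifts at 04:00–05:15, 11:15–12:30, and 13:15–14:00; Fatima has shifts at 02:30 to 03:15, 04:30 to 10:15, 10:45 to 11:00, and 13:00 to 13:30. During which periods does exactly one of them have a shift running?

Only in the first: 04:00–04:30, 11:15–12:30, 13:30–14:00.
Only in the second: 02:30–03:15, 05:15–10:15, 10:45–11:00, 13:00–13:15.
Together these are the periods covered by exactly one.

02:30–03:15, 04:00–04:30, 05:15–10:15, 10:45–11:00, 11:15–12:30, 13:00–13:15, 13:30–14:00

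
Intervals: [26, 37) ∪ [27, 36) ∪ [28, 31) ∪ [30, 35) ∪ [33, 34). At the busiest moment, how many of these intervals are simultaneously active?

4

Sweep endpoints in order; track running count of active intervals.
Peak of 4 reached at 30.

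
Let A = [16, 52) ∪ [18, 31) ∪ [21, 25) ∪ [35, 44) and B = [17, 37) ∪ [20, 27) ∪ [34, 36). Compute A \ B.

[16, 17) ∪ [37, 52)

Merge the first list: [16, 52).
Merge the second list: [17, 37).
[16, 52) with B removed leaves [16, 17), [37, 52).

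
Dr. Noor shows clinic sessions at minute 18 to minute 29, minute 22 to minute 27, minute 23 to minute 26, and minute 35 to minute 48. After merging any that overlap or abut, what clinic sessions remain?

minute 18 to minute 29, minute 35 to minute 48

minute 22 to minute 27 overlaps/touches minute 18 to minute 29 → extend to minute 18 to minute 29.
minute 23 to minute 26 overlaps/touches minute 18 to minute 29 → extend to minute 18 to minute 29.
minute 35 to minute 48 is disjoint → start new block.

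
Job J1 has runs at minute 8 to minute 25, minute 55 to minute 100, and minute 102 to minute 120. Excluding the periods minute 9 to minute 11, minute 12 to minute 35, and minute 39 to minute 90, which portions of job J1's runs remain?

minute 8 to minute 25 with B removed leaves minute 8 to minute 9, minute 11 to minute 12.
minute 55 to minute 100 with B removed leaves minute 90 to minute 100.
minute 102 to minute 120 is untouched.

minute 8 to minute 9, minute 11 to minute 12, minute 90 to minute 100, minute 102 to minute 120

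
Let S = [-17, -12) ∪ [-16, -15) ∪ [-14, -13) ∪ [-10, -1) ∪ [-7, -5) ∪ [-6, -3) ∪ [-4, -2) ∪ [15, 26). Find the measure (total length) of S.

25

Merged: [-17, -12), [-10, -1), [15, 26).
Lengths: 5 + 9 + 11 = 25.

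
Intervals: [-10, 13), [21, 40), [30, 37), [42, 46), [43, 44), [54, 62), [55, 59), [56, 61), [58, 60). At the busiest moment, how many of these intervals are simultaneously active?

At 58, 4 of the intervals are simultaneously active.
No point has more.

4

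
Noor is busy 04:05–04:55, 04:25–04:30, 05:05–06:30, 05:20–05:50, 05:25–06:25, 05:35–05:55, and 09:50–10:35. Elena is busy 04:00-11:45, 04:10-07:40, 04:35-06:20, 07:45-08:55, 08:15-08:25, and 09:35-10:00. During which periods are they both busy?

First set merges to 04:05–04:55, 05:05–06:30, 09:50–10:35.
Second set merges to 04:00–11:45.
04:05–04:55 ∩ B → 04:05–04:55.
05:05–06:30 ∩ B → 05:05–06:30.
09:50–10:35 ∩ B → 09:50–10:35.

04:05–04:55, 05:05–06:30, 09:50–10:35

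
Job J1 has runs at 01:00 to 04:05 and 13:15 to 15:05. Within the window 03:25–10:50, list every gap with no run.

04:05–10:50

After merging, the occupied span is 01:00–04:05, 13:15–15:05.
Uncovered inside 03:25–10:50: 04:05–10:50.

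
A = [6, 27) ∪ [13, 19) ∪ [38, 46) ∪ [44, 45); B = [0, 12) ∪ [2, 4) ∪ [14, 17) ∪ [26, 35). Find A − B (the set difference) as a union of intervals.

First set merges to [6, 27), [38, 46).
Second set merges to [0, 12), [14, 17), [26, 35).
[6, 27) with B removed leaves [12, 14), [17, 26).
[38, 46) is untouched.

[12, 14) ∪ [17, 26) ∪ [38, 46)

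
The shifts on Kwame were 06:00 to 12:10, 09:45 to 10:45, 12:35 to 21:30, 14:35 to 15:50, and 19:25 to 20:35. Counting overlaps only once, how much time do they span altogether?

15 h 5 min

Merged: 06:00-12:10, 12:35-21:30.
Lengths: 6 h 10 min + 8 h 55 min = 15 h 5 min.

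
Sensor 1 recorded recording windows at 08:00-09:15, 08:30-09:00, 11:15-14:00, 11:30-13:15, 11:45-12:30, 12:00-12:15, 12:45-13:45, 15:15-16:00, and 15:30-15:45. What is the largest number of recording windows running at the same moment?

At 12:00, 4 of the intervals are simultaneously active.
No point has more.

4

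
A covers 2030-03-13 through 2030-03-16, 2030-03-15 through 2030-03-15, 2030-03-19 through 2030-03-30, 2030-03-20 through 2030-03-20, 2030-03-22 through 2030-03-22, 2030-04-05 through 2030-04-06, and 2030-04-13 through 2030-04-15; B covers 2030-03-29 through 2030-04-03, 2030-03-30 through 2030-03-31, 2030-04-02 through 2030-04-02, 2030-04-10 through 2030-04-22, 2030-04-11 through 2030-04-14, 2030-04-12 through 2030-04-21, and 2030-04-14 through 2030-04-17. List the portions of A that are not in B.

A, merged: 2030-03-13 through 2030-03-16, 2030-03-19 through 2030-03-30, 2030-04-05 through 2030-04-06, 2030-04-13 through 2030-04-15.
B, merged: 2030-03-29 through 2030-04-03, 2030-04-10 through 2030-04-22.
2030-03-13 through 2030-03-16: no B overlap → unchanged.
2030-03-19 through 2030-03-30 minus B → 2030-03-19 through 2030-03-28.
2030-04-05 through 2030-04-06: no B overlap → unchanged.
2030-04-13 through 2030-04-15: fully covered by B → removed.

2030-03-13 through 2030-03-16, 2030-03-19 through 2030-03-28, 2030-04-05 through 2030-04-06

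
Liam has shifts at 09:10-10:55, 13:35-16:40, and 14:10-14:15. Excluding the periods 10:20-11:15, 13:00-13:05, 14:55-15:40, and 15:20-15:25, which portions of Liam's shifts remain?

09:10–10:20, 13:35–14:55, 15:40–16:40

Merge the first list: 09:10–10:55, 13:35–16:40.
Merge the second list: 10:20–11:15, 13:00–13:05, 14:55–15:40.
09:10–10:55 \ B = 09:10–10:20.
13:35–16:40 \ B = 13:35–14:55, 15:40–16:40.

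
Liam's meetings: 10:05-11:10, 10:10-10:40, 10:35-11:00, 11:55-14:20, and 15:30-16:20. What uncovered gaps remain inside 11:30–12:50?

11:30–11:55

After merging, the occupied span is 10:05–11:10, 11:55–14:20, 15:30–16:20.
Uncovered inside 11:30–12:50: 11:30–11:55.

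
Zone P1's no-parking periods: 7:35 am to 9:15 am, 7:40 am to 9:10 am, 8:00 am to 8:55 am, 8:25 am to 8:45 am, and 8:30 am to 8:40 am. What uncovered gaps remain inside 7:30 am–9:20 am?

7:30 am-7:35 am, 9:15 am-9:20 am

Covered (merged): 7:35 am-9:15 am.
Uncovered inside 7:30 am-9:20 am: 7:30 am-7:35 am, 9:15 am-9:20 am.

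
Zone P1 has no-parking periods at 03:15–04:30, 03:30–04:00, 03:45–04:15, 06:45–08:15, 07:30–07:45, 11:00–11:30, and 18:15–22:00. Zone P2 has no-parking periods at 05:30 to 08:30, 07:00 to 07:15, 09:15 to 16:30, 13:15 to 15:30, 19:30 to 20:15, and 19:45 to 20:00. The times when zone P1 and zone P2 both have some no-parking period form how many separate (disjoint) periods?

Merge the first list: 03:15–04:30, 06:45–08:15, 11:00–11:30, 18:15–22:00.
Merge the second list: 05:30–08:30, 09:15–16:30, 19:30–20:15.
A ∩ B = 06:45–08:15, 11:00–11:30, 19:30–20:15.
That is 3 disjoint pieces.

3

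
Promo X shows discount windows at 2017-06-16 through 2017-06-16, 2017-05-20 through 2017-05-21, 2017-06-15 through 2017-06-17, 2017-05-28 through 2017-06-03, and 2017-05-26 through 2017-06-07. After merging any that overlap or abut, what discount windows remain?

Sort by start: 2017-05-20 through 2017-05-21, 2017-05-26 through 2017-06-07, 2017-05-28 through 2017-06-03, 2017-06-15 through 2017-06-17, 2017-06-16 through 2017-06-16.
2017-05-26 through 2017-06-07 is disjoint → start new block.
2017-05-28 through 2017-06-03 overlaps/touches 2017-05-26 through 2017-06-07 → extend to 2017-05-26 through 2017-06-07.
2017-06-15 through 2017-06-17 is disjoint → start new block.
2017-06-16 through 2017-06-16 overlaps/touches 2017-06-15 through 2017-06-17 → extend to 2017-06-15 through 2017-06-17.

2017-05-20 through 2017-05-21, 2017-05-26 through 2017-06-07, 2017-06-15 through 2017-06-17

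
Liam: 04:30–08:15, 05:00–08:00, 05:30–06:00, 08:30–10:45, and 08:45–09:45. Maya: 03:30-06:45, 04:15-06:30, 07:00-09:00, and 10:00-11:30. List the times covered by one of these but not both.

First set merges to 04:30–08:15, 08:30–10:45.
Second set merges to 03:30–06:45, 07:00–09:00, 10:00–11:30.
A but not B: 06:45–07:00, 09:00–10:00.
B but not A: 03:30–04:30, 08:15–08:30, 10:45–11:30.
Combining gives A △ B.

03:30–04:30, 06:45–07:00, 08:15–08:30, 09:00–10:00, 10:45–11:30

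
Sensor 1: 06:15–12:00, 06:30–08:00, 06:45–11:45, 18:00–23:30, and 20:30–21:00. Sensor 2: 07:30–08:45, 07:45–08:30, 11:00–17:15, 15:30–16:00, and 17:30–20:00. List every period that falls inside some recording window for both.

Merge the first list: 06:15–12:00, 18:00–23:30.
Merge the second list: 07:30–08:45, 11:00–17:15, 17:30–20:00.
06:15–12:00 meets the second set on 07:30–08:45, 11:00–12:00.
18:00–23:30 meets the second set on 18:00–20:00.

07:30–08:45, 11:00–12:00, 18:00–20:00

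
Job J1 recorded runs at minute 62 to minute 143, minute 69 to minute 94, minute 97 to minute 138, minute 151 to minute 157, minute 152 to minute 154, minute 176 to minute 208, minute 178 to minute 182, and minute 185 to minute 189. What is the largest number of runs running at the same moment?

2

At minute 69, 2 of the intervals are simultaneously active.
No point has more.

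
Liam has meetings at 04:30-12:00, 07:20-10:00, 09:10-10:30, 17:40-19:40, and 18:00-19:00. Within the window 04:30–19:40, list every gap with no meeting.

12:00–17:40

The merged coverage is 04:30–12:00, 17:40–19:40.
Uncovered inside 04:30–19:40: 12:00–17:40.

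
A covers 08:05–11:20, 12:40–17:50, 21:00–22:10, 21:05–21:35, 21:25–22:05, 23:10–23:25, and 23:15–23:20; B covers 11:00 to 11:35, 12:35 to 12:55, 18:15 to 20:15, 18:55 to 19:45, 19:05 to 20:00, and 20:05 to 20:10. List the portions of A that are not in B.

First set merges to 08:05–11:20, 12:40–17:50, 21:00–22:10, 23:10–23:25.
Second set merges to 11:00–11:35, 12:35–12:55, 18:15–20:15.
08:05–11:20 minus B → 08:05–11:00.
12:40–17:50 minus B → 12:55–17:50.
21:00–22:10: no B overlap → unchanged.
23:10–23:25: no B overlap → unchanged.

08:05–11:00, 12:55–17:50, 21:00–22:10, 23:10–23:25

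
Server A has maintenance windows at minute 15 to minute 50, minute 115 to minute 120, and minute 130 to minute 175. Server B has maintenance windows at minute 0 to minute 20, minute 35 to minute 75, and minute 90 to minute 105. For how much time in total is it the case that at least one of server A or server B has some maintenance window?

140 minutes

A ∪ B = minute 0 to minute 75, minute 90 to minute 105, minute 115 to minute 120, minute 130 to minute 175.
Total: 75 minutes + 15 minutes + 5 minutes + 45 minutes = 140 minutes.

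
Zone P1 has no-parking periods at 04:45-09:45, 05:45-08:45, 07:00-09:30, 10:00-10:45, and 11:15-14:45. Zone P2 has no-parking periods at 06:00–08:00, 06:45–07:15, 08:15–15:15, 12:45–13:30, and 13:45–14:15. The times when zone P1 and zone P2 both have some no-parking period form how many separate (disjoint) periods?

A, merged: 04:45-09:45, 10:00-10:45, 11:15-14:45.
B, merged: 06:00-08:00, 08:15-15:15.
A ∩ B = 06:00-08:00, 08:15-09:45, 10:00-10:45, 11:15-14:45.
That is 4 disjoint pieces.

4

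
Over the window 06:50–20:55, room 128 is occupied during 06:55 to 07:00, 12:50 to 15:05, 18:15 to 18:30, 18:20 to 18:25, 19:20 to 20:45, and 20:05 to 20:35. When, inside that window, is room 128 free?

Covered (merged): 06:55–07:00, 12:50–15:05, 18:15–18:30, 19:20–20:45.
Complement within 06:50–20:55: 06:50–06:55, 07:00–12:50, 15:05–18:15, 18:30–19:20, 20:45–20:55.

06:50–06:55, 07:00–12:50, 15:05–18:15, 18:30–19:20, 20:45–20:55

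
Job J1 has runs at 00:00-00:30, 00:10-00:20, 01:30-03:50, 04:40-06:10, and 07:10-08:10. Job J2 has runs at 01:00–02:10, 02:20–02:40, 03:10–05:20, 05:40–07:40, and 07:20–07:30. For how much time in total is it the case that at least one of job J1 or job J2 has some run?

7 h 40 min

First set merges to 00:00–00:30, 01:30–03:50, 04:40–06:10, 07:10–08:10.
Second set merges to 01:00–02:10, 02:20–02:40, 03:10–05:20, 05:40–07:40.
A ∪ B = 00:00–00:30, 01:00–08:10.
Total: 30 min + 7 h 10 min = 7 h 40 min.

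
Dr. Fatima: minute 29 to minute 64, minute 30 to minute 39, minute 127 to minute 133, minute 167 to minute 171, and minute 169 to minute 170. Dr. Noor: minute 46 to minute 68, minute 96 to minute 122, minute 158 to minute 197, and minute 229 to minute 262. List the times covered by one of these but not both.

A, merged: minute 29 to minute 64, minute 127 to minute 133, minute 167 to minute 171.
Only in the first: minute 29 to minute 46, minute 127 to minute 133.
Only in the second: minute 64 to minute 68, minute 96 to minute 122, minute 158 to minute 167, minute 171 to minute 197, minute 229 to minute 262.
Together these are the periods covered by exactly one.

minute 29 to minute 46, minute 64 to minute 68, minute 96 to minute 122, minute 127 to minute 133, minute 158 to minute 167, minute 171 to minute 197, minute 229 to minute 262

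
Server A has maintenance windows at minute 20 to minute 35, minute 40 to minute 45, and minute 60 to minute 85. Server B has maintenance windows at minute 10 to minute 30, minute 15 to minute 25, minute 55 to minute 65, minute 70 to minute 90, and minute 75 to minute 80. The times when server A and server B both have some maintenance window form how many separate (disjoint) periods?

Merge the second list: minute 10 to minute 30, minute 55 to minute 65, minute 70 to minute 90.
A ∩ B = minute 20 to minute 30, minute 60 to minute 65, minute 70 to minute 85.
That is 3 disjoint pieces.

3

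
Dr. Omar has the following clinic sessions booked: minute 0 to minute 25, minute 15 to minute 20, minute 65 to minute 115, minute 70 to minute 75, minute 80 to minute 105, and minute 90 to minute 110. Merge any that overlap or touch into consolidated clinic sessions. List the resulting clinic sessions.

minute 15 to minute 20 overlaps/touches minute 0 to minute 25 → extend to minute 0 to minute 25.
minute 65 to minute 115 is disjoint → start new block.
minute 70 to minute 75 overlaps/touches minute 65 to minute 115 → extend to minute 65 to minute 115.
minute 80 to minute 105 overlaps/touches minute 65 to minute 115 → extend to minute 65 to minute 115.
minute 90 to minute 110 overlaps/touches minute 65 to minute 115 → extend to minute 65 to minute 115.

minute 0 to minute 25, minute 65 to minute 115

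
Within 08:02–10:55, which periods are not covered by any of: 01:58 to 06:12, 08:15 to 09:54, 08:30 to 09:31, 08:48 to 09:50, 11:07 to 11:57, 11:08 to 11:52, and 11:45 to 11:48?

Covered (merged): 01:58–06:12, 08:15–09:54, 11:07–11:57.
Complement within 08:02–10:55: 08:02–08:15, 09:54–10:55.

08:02–08:15, 09:54–10:55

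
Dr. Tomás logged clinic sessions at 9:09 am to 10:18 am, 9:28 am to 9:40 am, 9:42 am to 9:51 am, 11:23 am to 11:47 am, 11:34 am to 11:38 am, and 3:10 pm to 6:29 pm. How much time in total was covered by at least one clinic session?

Merged: 9:09 am–10:18 am, 11:23 am–11:47 am, 3:10 pm–6:29 pm.
Lengths: 1 h 9 min + 24 min + 3 h 19 min = 4 h 52 min.

4 h 52 min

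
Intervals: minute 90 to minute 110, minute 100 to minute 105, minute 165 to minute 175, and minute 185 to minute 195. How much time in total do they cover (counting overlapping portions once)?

40 minutes

Merged: minute 90 to minute 110, minute 165 to minute 175, minute 185 to minute 195.
Lengths: 20 minutes + 10 minutes + 10 minutes = 40 minutes.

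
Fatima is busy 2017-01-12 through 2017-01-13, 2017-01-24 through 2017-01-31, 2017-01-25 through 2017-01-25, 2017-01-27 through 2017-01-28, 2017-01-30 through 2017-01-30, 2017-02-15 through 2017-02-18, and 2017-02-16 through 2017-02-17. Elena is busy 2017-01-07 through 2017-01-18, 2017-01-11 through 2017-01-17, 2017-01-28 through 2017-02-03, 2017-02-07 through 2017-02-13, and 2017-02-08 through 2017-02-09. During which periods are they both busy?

2017-01-12 through 2017-01-13, 2017-01-28 through 2017-01-31

Merge the first list: 2017-01-12 through 2017-01-13, 2017-01-24 through 2017-01-31, 2017-02-15 through 2017-02-18.
Merge the second list: 2017-01-07 through 2017-01-18, 2017-01-28 through 2017-02-03, 2017-02-07 through 2017-02-13.
2017-01-12 through 2017-01-13 meets the second set on 2017-01-12 through 2017-01-13.
2017-01-24 through 2017-01-31 meets the second set on 2017-01-28 through 2017-01-31.
2017-02-15 through 2017-02-18: no overlap with the second set.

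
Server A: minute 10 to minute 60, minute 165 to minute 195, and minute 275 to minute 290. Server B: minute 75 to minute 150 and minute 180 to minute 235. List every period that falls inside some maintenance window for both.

minute 10 to minute 60: no overlap with the second set.
minute 165 to minute 195 meets the second set on minute 180 to minute 195.
minute 275 to minute 290: no overlap with the second set.

minute 180 to minute 195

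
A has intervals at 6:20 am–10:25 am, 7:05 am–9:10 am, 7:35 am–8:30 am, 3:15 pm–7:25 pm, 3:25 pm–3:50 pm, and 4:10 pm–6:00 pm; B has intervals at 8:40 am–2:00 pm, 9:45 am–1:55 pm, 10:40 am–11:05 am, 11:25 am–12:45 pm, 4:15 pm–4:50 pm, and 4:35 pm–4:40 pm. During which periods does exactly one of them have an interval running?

Merge the first list: 6:20 am–10:25 am, 3:15 pm–7:25 pm.
Merge the second list: 8:40 am–2:00 pm, 4:15 pm–4:50 pm.
A but not B: 6:20 am–8:40 am, 3:15 pm–4:15 pm, 4:50 pm–7:25 pm.
B but not A: 10:25 am–2:00 pm.
Combining gives A △ B.

6:20 am–8:40 am, 10:25 am–2:00 pm, 3:15 pm–4:15 pm, 4:50 pm–7:25 pm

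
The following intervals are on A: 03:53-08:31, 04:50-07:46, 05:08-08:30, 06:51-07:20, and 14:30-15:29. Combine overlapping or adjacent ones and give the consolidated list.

03:53-08:31, 14:30-15:29

04:50-07:46 overlaps/touches 03:53-08:31 → extend to 03:53-08:31.
05:08-08:30 overlaps/touches 03:53-08:31 → extend to 03:53-08:31.
06:51-07:20 overlaps/touches 03:53-08:31 → extend to 03:53-08:31.
14:30-15:29 is disjoint → start new block.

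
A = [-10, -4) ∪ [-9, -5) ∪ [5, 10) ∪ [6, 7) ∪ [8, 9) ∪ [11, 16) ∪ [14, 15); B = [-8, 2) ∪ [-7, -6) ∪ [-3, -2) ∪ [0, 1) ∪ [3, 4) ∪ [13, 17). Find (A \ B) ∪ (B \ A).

Merge the first list: [-10, -4), [5, 10), [11, 16).
Merge the second list: [-8, 2), [3, 4), [13, 17).
A but not B: [-10, -8), [5, 10), [11, 13).
B but not A: [-4, 2), [3, 4), [16, 17).
Combining gives A △ B.

[-10, -8) ∪ [-4, 2) ∪ [3, 4) ∪ [5, 10) ∪ [11, 13) ∪ [16, 17)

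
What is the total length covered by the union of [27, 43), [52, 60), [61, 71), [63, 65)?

Merged: [27, 43), [52, 60), [61, 71).
Lengths: 16 + 8 + 10 = 34.

34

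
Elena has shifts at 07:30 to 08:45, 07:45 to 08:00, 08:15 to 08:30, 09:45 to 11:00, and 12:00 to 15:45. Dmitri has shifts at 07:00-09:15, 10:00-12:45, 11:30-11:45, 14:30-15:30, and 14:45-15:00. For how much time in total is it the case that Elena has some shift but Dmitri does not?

2 h 15 min

Merge the first list: 07:30-08:45, 09:45-11:00, 12:00-15:45.
Merge the second list: 07:00-09:15, 10:00-12:45, 14:30-15:30.
A \ B = 09:45-10:00, 12:45-14:30, 15:30-15:45.
Total: 15 min + 1 h 45 min + 15 min = 2 h 15 min.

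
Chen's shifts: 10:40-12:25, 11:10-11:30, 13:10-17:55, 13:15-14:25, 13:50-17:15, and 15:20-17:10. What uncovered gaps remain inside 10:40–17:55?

12:25–13:10

The merged coverage is 10:40–12:25, 13:10–17:55.
Uncovered inside 10:40–17:55: 12:25–13:10.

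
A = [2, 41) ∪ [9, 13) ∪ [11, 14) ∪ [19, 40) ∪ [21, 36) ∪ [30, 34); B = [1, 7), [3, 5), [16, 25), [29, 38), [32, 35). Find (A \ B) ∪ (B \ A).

[1, 2) ∪ [7, 16) ∪ [25, 29) ∪ [38, 41)

Merge the first list: [2, 41).
Merge the second list: [1, 7), [16, 25), [29, 38).
Only in the first: [7, 16), [25, 29), [38, 41).
Only in the second: [1, 2).
Together these are the periods covered by exactly one.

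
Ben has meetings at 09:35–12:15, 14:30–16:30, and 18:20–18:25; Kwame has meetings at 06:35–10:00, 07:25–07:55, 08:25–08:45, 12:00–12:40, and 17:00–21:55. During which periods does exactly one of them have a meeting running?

Second set merges to 06:35-10:00, 12:00-12:40, 17:00-21:55.
A but not B: 10:00-12:00, 14:30-16:30.
B but not A: 06:35-09:35, 12:15-12:40, 17:00-18:20, 18:25-21:55.
Combining gives A △ B.

06:35-09:35, 10:00-12:00, 12:15-12:40, 14:30-16:30, 17:00-18:20, 18:25-21:55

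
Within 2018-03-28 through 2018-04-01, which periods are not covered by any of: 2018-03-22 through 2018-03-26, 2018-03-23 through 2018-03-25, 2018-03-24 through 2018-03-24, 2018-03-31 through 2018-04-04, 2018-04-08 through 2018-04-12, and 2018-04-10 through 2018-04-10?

2018-03-28 through 2018-03-30

Covered (merged): 2018-03-22 through 2018-03-26, 2018-03-31 through 2018-04-04, 2018-04-08 through 2018-04-12.
Complement within 2018-03-28 through 2018-04-01: 2018-03-28 through 2018-03-30.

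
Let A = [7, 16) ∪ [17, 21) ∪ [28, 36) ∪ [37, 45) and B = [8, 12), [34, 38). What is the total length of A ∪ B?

A ∪ B = [7, 16), [17, 21), [28, 45).
Total: 9 + 4 + 17 = 30.

30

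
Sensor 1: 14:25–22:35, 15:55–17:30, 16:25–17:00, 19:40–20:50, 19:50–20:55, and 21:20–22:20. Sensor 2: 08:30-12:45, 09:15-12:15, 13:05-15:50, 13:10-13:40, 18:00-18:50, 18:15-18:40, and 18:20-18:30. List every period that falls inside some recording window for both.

14:25–15:50, 18:00–18:50

Merge the first list: 14:25–22:35.
Merge the second list: 08:30–12:45, 13:05–15:50, 18:00–18:50.
14:25–22:35 overlaps B on 14:25–15:50, 18:00–18:50.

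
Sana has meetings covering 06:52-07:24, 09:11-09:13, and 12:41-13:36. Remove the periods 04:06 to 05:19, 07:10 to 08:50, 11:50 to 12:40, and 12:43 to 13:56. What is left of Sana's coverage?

06:52–07:24 with B removed leaves 06:52–07:10.
09:11–09:13 is untouched.
12:41–13:36 with B removed leaves 12:41–12:43.

06:52–07:10, 09:11–09:13, 12:41–12:43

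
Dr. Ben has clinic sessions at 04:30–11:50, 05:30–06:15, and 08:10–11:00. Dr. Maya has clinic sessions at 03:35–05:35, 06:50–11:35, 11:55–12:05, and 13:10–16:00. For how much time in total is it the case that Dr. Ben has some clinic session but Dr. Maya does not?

Merge the first list: 04:30-11:50.
A \ B = 05:35-06:50, 11:35-11:50.
Total: 1 h 15 min + 15 min = 1 h 30 min.

1 h 30 min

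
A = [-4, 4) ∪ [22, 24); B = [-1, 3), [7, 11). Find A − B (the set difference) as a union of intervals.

[-4, 4) with B removed leaves [-4, -1), [3, 4).
[22, 24) is untouched.

[-4, -1) ∪ [3, 4) ∪ [22, 24)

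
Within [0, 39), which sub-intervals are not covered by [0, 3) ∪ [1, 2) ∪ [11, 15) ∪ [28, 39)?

[3, 11) ∪ [15, 28)

The merged coverage is [0, 3), [11, 15), [28, 39).
Complement within [0, 39): [3, 11), [15, 28).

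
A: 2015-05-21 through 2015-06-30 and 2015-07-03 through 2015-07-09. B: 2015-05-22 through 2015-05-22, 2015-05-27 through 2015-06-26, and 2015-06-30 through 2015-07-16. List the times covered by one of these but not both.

2015-05-21 through 2015-05-21, 2015-05-23 through 2015-05-26, 2015-06-27 through 2015-06-29, 2015-07-01 through 2015-07-02, 2015-07-10 through 2015-07-16

A but not B: 2015-05-21 through 2015-05-21, 2015-05-23 through 2015-05-26, 2015-06-27 through 2015-06-29.
B but not A: 2015-07-01 through 2015-07-02, 2015-07-10 through 2015-07-16.
Combining gives A △ B.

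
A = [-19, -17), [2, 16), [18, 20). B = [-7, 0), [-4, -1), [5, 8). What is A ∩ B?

[5, 8)

B, merged: [-7, 0), [5, 8).
[-19, -17) meets no B interval.
[2, 16) ∩ B → [5, 8).
[18, 20) meets no B interval.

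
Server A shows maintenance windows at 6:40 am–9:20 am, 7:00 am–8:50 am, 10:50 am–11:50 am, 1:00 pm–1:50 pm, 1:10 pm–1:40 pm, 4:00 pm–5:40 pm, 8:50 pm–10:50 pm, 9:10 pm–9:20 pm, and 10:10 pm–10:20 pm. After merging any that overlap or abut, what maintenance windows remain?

6:40 am-9:20 am, 10:50 am-11:50 am, 1:00 pm-1:50 pm, 4:00 pm-5:40 pm, 8:50 pm-10:50 pm

7:00 am-8:50 am overlaps/touches 6:40 am-9:20 am → extend to 6:40 am-9:20 am.
10:50 am-11:50 am is disjoint → start new block.
1:00 pm-1:50 pm is disjoint → start new block.
1:10 pm-1:40 pm overlaps/touches 1:00 pm-1:50 pm → extend to 1:00 pm-1:50 pm.
4:00 pm-5:40 pm is disjoint → start new block.
8:50 pm-10:50 pm is disjoint → start new block.
9:10 pm-9:20 pm overlaps/touches 8:50 pm-10:50 pm → extend to 8:50 pm-10:50 pm.
10:10 pm-10:20 pm overlaps/touches 8:50 pm-10:50 pm → extend to 8:50 pm-10:50 pm.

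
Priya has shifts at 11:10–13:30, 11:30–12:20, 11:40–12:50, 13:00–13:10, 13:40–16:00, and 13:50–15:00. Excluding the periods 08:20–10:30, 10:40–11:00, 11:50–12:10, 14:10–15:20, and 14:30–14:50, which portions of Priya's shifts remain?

Merge the first list: 11:10-13:30, 13:40-16:00.
Merge the second list: 08:20-10:30, 10:40-11:00, 11:50-12:10, 14:10-15:20.
11:10-13:30 minus B → 11:10-11:50, 12:10-13:30.
13:40-16:00 minus B → 13:40-14:10, 15:20-16:00.

11:10-11:50, 12:10-13:30, 13:40-14:10, 15:20-16:00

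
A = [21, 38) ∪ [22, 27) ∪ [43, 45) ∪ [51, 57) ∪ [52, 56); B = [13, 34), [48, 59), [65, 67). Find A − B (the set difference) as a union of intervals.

A, merged: [21, 38), [43, 45), [51, 57).
[21, 38) minus B → [34, 38).
[43, 45): no B overlap → unchanged.
[51, 57): fully covered by B → removed.

[34, 38) ∪ [43, 45)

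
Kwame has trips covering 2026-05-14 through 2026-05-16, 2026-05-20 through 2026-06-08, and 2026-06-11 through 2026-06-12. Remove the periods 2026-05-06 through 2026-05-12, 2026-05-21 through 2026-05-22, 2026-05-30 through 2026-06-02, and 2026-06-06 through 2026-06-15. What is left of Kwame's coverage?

2026-05-14 through 2026-05-16, 2026-05-20 through 2026-05-20, 2026-05-23 through 2026-05-29, 2026-06-03 through 2026-06-05

2026-05-14 through 2026-05-16: nothing removed.
2026-05-20 through 2026-06-08 \ B = 2026-05-20 through 2026-05-20, 2026-05-23 through 2026-05-29, 2026-06-03 through 2026-06-05.
2026-06-11 through 2026-06-12: entirely removed.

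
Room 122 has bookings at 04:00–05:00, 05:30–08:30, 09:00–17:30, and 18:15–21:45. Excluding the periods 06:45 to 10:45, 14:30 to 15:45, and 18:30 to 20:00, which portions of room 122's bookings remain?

04:00-05:00, 05:30-06:45, 10:45-14:30, 15:45-17:30, 18:15-18:30, 20:00-21:45

04:00-05:00: nothing removed.
05:30-08:30 \ B = 05:30-06:45.
09:00-17:30 \ B = 10:45-14:30, 15:45-17:30.
18:15-21:45 \ B = 18:15-18:30, 20:00-21:45.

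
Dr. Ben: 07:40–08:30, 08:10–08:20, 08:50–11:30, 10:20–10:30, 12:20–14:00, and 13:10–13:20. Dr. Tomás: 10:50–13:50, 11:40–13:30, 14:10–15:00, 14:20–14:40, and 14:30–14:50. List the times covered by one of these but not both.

A, merged: 07:40–08:30, 08:50–11:30, 12:20–14:00.
B, merged: 10:50–13:50, 14:10–15:00.
A \ B = 07:40–08:30, 08:50–10:50, 13:50–14:00.
B \ A = 11:30–12:20, 14:10–15:00.
Union of the two gives the symmetric difference.

07:40–08:30, 08:50–10:50, 11:30–12:20, 13:50–14:00, 14:10–15:00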